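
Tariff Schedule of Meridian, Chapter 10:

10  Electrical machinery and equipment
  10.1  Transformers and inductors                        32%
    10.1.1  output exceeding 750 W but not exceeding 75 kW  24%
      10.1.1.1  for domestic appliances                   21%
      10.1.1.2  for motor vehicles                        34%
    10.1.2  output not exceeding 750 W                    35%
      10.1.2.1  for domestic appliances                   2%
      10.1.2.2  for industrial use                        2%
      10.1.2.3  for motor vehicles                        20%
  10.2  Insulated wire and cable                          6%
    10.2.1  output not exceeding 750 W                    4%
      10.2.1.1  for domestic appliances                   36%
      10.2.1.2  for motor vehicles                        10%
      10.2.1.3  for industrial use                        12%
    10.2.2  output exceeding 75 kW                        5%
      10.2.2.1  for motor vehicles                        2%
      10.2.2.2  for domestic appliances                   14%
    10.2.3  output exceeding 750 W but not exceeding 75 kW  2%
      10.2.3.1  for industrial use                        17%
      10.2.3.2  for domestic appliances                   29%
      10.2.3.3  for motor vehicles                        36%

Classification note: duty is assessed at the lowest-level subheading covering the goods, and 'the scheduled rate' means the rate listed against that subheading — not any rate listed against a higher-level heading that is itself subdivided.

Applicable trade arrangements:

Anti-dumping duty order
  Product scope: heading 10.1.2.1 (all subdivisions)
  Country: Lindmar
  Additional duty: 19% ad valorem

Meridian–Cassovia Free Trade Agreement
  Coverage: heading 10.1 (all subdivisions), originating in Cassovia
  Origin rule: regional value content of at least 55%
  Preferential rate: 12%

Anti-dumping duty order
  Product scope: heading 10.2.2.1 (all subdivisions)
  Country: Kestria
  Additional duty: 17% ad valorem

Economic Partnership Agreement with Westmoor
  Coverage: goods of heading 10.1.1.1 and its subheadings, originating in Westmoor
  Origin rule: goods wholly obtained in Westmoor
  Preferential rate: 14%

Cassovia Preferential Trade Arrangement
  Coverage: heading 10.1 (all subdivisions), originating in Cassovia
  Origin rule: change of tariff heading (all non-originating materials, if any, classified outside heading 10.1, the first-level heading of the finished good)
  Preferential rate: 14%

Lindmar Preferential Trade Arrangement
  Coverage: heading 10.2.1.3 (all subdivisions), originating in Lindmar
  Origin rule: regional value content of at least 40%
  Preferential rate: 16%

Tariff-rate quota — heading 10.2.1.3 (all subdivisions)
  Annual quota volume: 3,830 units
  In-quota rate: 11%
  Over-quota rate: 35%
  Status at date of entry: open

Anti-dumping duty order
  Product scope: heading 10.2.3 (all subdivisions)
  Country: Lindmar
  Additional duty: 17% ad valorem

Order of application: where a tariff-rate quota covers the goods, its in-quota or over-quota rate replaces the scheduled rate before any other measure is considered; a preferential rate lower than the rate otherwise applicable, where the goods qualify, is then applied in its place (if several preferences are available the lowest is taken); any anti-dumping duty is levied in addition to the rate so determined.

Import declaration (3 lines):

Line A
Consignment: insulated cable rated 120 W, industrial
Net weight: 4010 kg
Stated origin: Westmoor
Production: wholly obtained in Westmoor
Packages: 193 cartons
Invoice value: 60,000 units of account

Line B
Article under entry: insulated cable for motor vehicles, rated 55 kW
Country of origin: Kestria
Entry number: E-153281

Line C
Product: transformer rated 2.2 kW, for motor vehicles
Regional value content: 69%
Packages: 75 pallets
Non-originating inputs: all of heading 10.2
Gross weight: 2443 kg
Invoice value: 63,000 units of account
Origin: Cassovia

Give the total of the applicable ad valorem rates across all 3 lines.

59%

Line A: insulated cable → 10.2; rated 120 W → 10.2.1; industrial → 10.2.1.3. Scheduled 12%. quota on 10.2.1.3 open → in-quota 11%; Westmoor agreement on 10.1.1.1: 10.2.1.3 not covered. → 11%.
Line B: insulated cable → 10.2; rated 55 kW → 10.2.3; for motor vehicles → 10.2.3.3. Scheduled 36%. No special measure applies. → 36%.
Line C: transformer → 10.1; rated 2.2 kW → 10.1.1; for motor vehicles → 10.1.1.2. Scheduled 34%. Cassovia agreement on 10.1: RVC ≥ 55% → 12% available; Cassovia agreement on 10.1: CTH met → 14% available; preferential 12%. → 12%.
Sum: 11% + 36% + 12% = 59%.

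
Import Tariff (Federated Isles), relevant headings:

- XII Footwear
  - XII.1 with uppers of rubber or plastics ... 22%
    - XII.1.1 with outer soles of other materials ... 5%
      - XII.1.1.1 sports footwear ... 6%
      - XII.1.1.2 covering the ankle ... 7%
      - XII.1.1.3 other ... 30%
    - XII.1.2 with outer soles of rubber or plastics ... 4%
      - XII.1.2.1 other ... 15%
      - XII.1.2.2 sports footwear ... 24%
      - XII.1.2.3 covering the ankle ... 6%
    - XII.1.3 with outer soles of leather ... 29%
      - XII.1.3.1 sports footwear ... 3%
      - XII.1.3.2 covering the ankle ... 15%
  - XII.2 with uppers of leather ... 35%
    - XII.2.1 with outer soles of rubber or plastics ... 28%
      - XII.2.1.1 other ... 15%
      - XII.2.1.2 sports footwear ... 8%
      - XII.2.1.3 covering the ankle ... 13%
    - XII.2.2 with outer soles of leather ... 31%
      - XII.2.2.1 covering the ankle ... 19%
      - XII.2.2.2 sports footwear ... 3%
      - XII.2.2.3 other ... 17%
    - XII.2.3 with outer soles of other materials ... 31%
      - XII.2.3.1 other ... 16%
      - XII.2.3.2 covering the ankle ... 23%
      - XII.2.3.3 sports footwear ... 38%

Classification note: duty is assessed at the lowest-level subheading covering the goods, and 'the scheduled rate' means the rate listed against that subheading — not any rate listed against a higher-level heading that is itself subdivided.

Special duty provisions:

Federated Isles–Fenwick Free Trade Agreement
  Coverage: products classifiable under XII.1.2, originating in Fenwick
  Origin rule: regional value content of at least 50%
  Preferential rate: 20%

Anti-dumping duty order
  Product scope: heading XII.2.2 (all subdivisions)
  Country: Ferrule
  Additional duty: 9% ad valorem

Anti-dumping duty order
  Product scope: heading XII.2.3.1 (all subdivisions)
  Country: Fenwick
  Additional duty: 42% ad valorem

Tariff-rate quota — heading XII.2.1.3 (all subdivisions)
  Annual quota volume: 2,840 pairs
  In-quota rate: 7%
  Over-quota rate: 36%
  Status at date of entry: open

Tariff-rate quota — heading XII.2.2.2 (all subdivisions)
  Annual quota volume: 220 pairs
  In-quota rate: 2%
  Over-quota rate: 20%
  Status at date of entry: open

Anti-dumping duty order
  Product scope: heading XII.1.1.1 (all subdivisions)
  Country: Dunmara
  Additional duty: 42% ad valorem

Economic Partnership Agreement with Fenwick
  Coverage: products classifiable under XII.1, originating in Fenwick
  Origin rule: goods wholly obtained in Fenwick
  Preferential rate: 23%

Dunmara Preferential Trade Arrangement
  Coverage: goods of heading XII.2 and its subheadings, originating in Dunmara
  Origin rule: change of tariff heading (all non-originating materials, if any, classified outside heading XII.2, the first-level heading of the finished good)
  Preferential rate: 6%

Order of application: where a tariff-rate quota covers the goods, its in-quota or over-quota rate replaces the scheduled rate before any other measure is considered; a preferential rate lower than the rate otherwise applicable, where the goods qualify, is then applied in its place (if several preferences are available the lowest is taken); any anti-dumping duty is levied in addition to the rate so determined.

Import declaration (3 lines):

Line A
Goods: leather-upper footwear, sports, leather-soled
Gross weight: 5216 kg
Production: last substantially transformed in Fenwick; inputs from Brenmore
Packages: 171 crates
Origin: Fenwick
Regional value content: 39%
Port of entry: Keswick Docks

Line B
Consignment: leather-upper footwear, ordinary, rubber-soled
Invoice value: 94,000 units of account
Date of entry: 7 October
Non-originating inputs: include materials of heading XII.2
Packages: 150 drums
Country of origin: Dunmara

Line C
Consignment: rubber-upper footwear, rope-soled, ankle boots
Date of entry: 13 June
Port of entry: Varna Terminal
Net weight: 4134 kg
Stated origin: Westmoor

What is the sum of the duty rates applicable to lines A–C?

24%

Line A: leather-upper → XII.2; leather-soled → XII.2.2; sports → XII.2.2.2. Scheduled 3%. quota on XII.2.2.2 open → in-quota 2%; Fenwick agreement on XII.1.2: XII.2.2.2 not covered; Fenwick agreement on XII.1: XII.2.2.2 not covered. → 2%.
Line B: leather-upper → XII.2; rubber-soled → XII.2.1; ordinary → XII.2.1.1. Scheduled 15%. Dunmara agreement on XII.2: CTH not met. → 15%.
Line C: rubber-upper → XII.1; rope-soled → XII.1.1; ankle boots → XII.1.1.2. Scheduled 7%. No special measure applies. → 7%.
Sum: 2% + 15% + 7% = 24%.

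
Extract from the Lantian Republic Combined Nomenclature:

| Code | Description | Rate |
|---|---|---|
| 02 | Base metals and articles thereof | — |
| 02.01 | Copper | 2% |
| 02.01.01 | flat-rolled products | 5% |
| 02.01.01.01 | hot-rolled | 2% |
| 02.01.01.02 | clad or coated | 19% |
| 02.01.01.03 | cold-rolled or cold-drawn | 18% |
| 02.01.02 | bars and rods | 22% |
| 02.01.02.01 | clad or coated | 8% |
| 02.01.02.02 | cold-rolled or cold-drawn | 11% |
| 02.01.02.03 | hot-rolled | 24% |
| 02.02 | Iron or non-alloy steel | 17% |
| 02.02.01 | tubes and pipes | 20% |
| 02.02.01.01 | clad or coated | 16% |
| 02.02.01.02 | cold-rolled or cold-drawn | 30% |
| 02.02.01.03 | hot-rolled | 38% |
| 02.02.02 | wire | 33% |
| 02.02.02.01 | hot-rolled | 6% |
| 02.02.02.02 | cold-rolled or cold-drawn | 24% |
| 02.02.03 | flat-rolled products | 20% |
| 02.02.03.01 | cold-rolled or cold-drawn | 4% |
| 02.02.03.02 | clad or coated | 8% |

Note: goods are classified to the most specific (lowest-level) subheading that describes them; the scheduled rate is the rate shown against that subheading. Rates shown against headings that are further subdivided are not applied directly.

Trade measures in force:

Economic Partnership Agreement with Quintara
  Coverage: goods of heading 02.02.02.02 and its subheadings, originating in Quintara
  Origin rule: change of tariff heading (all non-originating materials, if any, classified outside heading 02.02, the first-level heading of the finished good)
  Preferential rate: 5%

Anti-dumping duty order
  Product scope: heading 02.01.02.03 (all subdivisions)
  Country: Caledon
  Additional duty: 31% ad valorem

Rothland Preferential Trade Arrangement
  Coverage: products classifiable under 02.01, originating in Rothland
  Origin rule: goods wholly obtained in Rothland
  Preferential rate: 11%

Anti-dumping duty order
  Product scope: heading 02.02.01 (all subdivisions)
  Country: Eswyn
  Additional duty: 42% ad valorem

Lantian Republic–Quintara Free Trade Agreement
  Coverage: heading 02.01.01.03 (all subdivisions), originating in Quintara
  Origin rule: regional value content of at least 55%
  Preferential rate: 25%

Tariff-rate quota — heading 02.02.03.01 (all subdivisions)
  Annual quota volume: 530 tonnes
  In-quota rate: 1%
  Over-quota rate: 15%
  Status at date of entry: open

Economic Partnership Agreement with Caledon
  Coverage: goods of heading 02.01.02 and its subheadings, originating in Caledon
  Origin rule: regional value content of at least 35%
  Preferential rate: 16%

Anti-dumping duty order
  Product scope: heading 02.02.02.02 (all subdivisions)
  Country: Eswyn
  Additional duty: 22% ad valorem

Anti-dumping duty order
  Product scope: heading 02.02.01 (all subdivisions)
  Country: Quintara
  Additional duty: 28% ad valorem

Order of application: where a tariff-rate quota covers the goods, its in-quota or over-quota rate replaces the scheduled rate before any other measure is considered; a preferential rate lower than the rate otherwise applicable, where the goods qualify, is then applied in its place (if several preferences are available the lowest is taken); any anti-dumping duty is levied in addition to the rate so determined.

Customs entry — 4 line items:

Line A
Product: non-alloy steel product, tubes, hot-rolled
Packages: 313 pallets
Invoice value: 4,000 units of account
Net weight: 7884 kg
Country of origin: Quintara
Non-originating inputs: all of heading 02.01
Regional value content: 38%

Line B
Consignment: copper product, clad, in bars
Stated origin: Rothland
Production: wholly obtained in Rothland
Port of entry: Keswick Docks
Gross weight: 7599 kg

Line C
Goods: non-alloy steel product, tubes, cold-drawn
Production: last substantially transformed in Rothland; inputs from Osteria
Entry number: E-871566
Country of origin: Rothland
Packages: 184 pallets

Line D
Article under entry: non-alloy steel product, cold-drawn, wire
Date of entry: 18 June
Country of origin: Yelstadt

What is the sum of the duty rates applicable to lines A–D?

Line A: non-alloy steel → 02.02; tubes → 02.02.01; hot-rolled → 02.02.01.03. Scheduled 38%. Quintara agreement on 02.02.02.02: 02.02.01.03 not covered; Quintara agreement on 02.01.01.03: 02.02.01.03 not covered; anti-dumping (Quintara, 02.02.01): +28%; total 38% + 28% = 66%. → 66%.
Line B: copper → 02.01; in bars → 02.01.02; clad → 02.01.02.01. Scheduled 8%. Rothland agreement on 02.01: wholly obtained → 11% available; preference 11% not lower than 8% → no reduction. → 8%.
Line C: non-alloy steel → 02.02; tubes → 02.02.01; cold-drawn → 02.02.01.02. Scheduled 30%. Rothland agreement on 02.01: 02.02.01.02 not covered. → 30%.
Line D: non-alloy steel → 02.02; wire → 02.02.02; cold-drawn → 02.02.02.02. Scheduled 24%. No special measure applies. → 24%.
Sum: 66% + 8% + 30% + 24% = 128%.

128%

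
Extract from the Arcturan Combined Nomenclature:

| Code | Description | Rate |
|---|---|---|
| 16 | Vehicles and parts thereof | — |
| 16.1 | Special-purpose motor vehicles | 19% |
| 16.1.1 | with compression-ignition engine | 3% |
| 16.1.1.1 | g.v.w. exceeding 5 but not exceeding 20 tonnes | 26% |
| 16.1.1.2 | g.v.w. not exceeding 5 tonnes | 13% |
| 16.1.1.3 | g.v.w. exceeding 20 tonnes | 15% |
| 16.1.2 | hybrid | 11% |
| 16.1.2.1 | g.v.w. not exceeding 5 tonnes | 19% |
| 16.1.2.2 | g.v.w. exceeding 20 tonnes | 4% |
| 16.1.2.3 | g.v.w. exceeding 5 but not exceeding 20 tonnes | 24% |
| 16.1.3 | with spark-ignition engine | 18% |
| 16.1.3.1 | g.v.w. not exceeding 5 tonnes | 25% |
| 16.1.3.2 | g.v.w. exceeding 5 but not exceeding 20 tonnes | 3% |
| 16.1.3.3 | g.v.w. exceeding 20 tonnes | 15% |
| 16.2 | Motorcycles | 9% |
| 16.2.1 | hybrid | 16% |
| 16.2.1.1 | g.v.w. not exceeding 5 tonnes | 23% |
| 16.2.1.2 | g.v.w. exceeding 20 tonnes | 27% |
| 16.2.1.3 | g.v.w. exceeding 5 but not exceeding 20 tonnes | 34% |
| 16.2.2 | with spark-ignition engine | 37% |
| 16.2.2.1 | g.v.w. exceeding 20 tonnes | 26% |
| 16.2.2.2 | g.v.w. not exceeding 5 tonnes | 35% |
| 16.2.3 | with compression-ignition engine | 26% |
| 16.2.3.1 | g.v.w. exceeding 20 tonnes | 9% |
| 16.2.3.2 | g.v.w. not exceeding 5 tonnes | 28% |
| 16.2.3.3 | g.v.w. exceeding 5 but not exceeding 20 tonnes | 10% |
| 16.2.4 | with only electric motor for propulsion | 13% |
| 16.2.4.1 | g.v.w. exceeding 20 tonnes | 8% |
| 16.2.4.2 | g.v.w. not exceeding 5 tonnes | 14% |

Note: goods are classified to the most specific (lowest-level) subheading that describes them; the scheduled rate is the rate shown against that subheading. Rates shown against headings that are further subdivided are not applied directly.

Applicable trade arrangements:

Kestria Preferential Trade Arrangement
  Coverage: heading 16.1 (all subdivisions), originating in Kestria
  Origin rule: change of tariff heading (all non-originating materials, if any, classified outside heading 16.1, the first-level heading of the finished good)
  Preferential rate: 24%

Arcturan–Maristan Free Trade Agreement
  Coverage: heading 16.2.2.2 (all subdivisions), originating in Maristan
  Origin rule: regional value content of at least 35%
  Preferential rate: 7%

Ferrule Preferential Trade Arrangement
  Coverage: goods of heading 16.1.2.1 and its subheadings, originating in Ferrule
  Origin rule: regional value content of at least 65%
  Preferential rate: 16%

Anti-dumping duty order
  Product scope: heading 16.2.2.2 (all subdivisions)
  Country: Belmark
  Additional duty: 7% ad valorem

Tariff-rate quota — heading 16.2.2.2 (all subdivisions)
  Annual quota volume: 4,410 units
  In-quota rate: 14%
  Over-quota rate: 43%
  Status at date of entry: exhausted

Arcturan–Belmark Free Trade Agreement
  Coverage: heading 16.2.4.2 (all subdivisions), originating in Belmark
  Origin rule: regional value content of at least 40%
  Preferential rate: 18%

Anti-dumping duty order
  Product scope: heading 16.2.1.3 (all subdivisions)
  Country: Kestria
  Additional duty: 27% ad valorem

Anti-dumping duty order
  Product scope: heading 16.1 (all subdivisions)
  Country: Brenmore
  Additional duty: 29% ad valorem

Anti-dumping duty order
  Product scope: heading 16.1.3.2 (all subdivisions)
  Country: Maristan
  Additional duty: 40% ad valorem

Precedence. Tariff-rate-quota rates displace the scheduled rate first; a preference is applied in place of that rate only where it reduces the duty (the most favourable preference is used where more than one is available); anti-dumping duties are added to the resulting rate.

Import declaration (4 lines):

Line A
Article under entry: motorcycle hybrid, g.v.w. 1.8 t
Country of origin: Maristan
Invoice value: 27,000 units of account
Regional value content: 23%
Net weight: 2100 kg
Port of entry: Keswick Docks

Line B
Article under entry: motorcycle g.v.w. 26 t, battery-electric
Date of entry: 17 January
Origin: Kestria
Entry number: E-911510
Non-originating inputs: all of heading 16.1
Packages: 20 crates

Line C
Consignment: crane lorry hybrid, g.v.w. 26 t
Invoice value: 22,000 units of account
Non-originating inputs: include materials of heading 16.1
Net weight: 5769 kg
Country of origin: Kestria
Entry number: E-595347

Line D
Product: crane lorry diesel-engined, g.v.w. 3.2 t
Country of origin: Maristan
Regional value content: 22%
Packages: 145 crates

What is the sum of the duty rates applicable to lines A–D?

Line A: motorcycle → 16.2; hybrid → 16.2.1; g.v.w. 1.8 t → 16.2.1.1. Scheduled 23%. Maristan agreement on 16.2.2.2: 16.2.1.1 not covered. → 23%.
Line B: motorcycle → 16.2; battery-electric → 16.2.4; g.v.w. 26 t → 16.2.4.1. Scheduled 8%. Kestria agreement on 16.1: 16.2.4.1 not covered. → 8%.
Line C: crane lorry → 16.1; hybrid → 16.1.2; g.v.w. 26 t → 16.1.2.2. Scheduled 4%. Kestria agreement on 16.1: CTH not met. → 4%.
Line D: crane lorry → 16.1; diesel-engined → 16.1.1; g.v.w. 3.2 t → 16.1.1.2. Scheduled 13%. Maristan agreement on 16.2.2.2: 16.1.1.2 not covered. → 13%.
Sum: 23% + 8% + 4% + 13% = 48%.

48%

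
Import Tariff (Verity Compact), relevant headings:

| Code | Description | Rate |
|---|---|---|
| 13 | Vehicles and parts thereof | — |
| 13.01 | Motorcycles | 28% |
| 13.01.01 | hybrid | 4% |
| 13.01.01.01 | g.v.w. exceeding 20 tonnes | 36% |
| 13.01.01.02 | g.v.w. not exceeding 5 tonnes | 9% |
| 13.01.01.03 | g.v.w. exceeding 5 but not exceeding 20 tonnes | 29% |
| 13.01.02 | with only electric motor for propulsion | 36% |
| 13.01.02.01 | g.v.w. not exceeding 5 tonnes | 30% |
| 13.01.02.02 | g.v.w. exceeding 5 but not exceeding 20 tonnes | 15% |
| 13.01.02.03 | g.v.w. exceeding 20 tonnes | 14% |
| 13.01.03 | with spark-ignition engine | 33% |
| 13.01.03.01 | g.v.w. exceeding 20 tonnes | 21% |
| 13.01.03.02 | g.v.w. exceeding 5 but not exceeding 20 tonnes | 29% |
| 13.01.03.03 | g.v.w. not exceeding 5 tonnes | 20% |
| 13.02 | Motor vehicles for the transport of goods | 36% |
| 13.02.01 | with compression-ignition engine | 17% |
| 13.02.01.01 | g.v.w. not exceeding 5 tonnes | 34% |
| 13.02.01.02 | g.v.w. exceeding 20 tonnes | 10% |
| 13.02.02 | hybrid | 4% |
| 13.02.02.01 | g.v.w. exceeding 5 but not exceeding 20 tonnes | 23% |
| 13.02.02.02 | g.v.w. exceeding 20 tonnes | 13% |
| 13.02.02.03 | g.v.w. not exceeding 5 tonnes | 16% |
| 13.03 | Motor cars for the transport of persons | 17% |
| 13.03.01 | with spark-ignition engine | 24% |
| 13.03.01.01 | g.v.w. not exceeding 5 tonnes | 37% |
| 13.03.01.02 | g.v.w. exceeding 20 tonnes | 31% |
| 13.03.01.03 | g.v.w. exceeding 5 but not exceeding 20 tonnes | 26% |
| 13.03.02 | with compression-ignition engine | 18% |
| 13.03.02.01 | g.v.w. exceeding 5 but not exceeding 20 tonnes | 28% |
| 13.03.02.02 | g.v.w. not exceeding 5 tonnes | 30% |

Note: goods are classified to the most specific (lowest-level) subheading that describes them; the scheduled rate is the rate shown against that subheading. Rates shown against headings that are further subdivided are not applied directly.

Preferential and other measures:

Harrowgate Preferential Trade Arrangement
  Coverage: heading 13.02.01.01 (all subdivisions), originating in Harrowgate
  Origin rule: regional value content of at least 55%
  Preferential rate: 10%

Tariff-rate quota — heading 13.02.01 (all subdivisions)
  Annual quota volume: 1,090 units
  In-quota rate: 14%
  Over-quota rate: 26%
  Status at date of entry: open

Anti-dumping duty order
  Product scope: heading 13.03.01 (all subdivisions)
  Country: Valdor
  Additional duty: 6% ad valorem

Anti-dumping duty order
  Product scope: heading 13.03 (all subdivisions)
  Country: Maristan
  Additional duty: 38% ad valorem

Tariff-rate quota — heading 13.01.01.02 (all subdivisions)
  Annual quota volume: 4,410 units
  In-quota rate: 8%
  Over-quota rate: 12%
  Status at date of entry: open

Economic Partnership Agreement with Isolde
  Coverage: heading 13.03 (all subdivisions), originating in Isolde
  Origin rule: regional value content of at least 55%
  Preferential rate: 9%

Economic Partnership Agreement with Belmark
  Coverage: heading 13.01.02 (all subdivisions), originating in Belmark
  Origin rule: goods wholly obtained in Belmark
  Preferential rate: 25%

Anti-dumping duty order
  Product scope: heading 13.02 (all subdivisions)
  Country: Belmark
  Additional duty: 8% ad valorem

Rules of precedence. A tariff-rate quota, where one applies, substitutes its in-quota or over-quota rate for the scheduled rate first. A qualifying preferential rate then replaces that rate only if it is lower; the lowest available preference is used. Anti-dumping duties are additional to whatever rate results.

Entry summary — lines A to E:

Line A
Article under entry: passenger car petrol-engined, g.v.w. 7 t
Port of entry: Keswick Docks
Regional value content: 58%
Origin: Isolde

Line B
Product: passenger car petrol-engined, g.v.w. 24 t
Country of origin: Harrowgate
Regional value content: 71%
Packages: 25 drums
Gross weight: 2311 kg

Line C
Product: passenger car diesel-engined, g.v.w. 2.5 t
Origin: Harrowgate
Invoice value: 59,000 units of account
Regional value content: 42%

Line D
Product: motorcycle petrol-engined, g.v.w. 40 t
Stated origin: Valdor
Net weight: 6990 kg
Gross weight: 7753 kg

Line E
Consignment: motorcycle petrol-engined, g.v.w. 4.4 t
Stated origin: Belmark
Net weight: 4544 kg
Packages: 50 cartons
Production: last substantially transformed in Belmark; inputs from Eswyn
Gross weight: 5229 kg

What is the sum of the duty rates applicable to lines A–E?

Line A: passenger car → 13.03; petrol-engined → 13.03.01; g.v.w. 7 t → 13.03.01.03. Scheduled 26%. Isolde agreement on 13.03: RVC ≥ 55% → 9% available; preferential 9%. → 9%.
Line B: passenger car → 13.03; petrol-engined → 13.03.01; g.v.w. 24 t → 13.03.01.02. Scheduled 31%. Harrowgate agreement on 13.02.01.01: 13.03.01.02 not covered. → 31%.
Line C: passenger car → 13.03; diesel-engined → 13.03.02; g.v.w. 2.5 t → 13.03.02.02. Scheduled 30%. Harrowgate agreement on 13.02.01.01: 13.03.02.02 not covered. → 30%.
Line D: motorcycle → 13.01; petrol-engined → 13.01.03; g.v.w. 40 t → 13.01.03.01. Scheduled 21%. No special measure applies. → 21%.
Line E: motorcycle → 13.01; petrol-engined → 13.01.03; g.v.w. 4.4 t → 13.01.03.03. Scheduled 20%. Belmark agreement on 13.01.02: 13.01.03.03 not covered. → 20%.
Sum: 9% + 31% + 30% + 21% + 20% = 111%.

111%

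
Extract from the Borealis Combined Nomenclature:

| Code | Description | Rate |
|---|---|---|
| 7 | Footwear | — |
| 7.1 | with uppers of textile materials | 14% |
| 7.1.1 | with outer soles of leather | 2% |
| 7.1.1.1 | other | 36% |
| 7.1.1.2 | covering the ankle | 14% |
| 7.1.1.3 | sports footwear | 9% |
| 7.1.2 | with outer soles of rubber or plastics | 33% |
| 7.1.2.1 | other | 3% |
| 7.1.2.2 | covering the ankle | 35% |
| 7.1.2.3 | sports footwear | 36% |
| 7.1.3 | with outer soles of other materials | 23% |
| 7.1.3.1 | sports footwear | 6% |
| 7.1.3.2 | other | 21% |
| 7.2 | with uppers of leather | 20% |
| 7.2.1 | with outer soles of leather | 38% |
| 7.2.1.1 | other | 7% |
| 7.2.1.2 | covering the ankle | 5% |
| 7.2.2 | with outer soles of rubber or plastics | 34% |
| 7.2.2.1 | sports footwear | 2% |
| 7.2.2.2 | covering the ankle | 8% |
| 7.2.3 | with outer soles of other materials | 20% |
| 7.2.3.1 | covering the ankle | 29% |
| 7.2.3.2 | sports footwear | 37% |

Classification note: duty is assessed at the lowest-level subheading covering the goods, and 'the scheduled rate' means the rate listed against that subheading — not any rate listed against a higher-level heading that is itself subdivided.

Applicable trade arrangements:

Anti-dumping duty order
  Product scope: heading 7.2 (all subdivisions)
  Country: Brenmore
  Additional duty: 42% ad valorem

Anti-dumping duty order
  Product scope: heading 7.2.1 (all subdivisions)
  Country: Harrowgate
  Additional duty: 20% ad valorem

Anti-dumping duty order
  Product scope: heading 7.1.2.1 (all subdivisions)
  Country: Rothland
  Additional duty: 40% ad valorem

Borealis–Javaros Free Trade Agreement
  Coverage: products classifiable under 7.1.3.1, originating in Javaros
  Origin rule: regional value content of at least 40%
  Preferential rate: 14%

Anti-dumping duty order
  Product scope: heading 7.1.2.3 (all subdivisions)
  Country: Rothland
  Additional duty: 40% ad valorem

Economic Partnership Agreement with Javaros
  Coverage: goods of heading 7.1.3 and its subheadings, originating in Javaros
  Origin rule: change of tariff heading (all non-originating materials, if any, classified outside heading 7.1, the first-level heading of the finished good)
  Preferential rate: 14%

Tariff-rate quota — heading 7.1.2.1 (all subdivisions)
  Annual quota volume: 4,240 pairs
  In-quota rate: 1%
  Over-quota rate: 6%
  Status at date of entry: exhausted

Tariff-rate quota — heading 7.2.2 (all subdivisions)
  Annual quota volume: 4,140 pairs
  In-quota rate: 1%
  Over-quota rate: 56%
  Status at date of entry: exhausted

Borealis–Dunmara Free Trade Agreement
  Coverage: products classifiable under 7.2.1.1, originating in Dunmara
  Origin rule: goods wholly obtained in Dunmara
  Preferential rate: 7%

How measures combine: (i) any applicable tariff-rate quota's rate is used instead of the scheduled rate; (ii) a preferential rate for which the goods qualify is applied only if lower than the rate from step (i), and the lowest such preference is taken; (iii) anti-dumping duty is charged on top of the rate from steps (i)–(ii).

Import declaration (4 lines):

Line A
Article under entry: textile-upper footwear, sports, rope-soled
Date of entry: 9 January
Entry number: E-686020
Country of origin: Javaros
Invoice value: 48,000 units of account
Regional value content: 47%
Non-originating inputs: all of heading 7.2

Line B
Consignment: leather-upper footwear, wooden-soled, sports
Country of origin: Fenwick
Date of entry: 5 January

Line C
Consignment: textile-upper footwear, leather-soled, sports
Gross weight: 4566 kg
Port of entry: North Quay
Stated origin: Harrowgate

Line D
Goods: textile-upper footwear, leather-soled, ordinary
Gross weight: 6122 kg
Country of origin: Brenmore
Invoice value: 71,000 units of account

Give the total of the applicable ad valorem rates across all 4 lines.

88%

Line A: textile-upper → 7.1; rope-soled → 7.1.3; sports → 7.1.3.1. Scheduled 6%. Javaros agreement on 7.1.3.1: RVC ≥ 40% → 14% available; Javaros agreement on 7.1.3: CTH met → 14% available; preference 14% not lower than 6% → no reduction. → 6%.
Line B: leather-upper → 7.2; wooden-soled → 7.2.3; sports → 7.2.3.2. Scheduled 37%. No special measure applies. → 37%.
Line C: textile-upper → 7.1; leather-soled → 7.1.1; sports → 7.1.1.3. Scheduled 9%. No special measure applies. → 9%.
Line D: textile-upper → 7.1; leather-soled → 7.1.1; ordinary → 7.1.1.1. Scheduled 36%. No special measure applies. → 36%.
Sum: 6% + 37% + 9% + 36% = 88%.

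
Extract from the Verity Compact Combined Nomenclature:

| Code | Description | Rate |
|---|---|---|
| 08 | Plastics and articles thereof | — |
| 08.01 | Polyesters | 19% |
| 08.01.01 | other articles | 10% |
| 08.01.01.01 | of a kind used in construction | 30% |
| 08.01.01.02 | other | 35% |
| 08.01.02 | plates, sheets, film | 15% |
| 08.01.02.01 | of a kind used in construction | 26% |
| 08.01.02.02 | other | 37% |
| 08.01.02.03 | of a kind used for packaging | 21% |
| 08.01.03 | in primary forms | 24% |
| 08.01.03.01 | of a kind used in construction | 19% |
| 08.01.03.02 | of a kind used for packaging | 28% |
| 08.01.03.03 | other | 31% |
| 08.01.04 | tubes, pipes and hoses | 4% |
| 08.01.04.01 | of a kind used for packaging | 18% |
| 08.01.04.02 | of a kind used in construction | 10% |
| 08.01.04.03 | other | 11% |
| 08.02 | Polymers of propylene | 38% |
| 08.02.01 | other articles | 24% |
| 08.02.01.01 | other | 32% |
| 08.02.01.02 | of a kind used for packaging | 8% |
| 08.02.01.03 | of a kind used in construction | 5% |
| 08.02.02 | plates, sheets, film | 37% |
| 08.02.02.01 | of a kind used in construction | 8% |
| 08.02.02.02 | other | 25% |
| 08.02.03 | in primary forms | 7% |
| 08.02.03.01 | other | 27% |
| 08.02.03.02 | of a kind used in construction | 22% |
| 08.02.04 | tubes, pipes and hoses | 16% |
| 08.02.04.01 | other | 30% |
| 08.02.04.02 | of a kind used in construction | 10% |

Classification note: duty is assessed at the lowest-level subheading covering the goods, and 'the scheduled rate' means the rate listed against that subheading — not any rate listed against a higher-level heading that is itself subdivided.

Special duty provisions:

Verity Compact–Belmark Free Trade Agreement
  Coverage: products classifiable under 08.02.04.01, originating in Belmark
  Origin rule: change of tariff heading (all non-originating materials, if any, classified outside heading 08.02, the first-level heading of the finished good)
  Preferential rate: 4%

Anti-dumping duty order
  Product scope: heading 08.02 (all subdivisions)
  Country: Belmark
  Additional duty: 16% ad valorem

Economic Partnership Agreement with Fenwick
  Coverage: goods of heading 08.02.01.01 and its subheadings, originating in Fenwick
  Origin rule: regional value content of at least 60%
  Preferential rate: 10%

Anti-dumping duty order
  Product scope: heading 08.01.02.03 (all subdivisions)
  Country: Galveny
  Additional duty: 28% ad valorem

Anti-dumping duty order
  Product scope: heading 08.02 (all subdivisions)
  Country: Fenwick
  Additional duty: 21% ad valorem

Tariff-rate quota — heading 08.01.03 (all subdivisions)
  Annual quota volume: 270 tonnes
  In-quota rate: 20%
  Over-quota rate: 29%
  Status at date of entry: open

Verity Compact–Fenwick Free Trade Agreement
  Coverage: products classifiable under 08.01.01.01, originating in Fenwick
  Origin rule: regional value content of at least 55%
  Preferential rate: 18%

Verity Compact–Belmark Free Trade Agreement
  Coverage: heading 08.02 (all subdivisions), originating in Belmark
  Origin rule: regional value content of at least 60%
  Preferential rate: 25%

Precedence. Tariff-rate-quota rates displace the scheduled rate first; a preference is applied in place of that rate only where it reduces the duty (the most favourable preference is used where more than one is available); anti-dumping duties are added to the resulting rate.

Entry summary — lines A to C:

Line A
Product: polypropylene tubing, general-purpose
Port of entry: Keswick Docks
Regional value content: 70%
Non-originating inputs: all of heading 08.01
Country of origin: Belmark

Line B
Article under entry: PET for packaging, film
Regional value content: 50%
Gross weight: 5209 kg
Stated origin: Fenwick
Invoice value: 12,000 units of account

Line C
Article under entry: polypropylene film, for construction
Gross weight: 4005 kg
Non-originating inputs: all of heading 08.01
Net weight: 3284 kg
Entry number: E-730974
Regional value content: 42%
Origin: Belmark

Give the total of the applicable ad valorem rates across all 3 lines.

Line A: polypropylene → 08.02; tubing → 08.02.04; general-purpose → 08.02.04.01. Scheduled 30%. Belmark agreement on 08.02.04.01: CTH met → 4% available; Belmark agreement on 08.02: RVC ≥ 60% → 25% available; preferential 4%; anti-dumping (Belmark, 08.02): +16%; total 4% + 16% = 20%. → 20%.
Line B: PET → 08.01; film → 08.01.02; for packaging → 08.01.02.03. Scheduled 21%. Fenwick agreement on 08.02.01.01: 08.01.02.03 not covered; Fenwick agreement on 08.01.01.01: 08.01.02.03 not covered. → 21%.
Line C: polypropylene → 08.02; film → 08.02.02; for construction → 08.02.02.01. Scheduled 8%. Belmark agreement on 08.02.04.01: 08.02.02.01 not covered; Belmark agreement on 08.02: RVC < 60%; anti-dumping (Belmark, 08.02): +16%; total 8% + 16% = 24%. → 24%.
Sum: 20% + 21% + 24% = 65%.

65%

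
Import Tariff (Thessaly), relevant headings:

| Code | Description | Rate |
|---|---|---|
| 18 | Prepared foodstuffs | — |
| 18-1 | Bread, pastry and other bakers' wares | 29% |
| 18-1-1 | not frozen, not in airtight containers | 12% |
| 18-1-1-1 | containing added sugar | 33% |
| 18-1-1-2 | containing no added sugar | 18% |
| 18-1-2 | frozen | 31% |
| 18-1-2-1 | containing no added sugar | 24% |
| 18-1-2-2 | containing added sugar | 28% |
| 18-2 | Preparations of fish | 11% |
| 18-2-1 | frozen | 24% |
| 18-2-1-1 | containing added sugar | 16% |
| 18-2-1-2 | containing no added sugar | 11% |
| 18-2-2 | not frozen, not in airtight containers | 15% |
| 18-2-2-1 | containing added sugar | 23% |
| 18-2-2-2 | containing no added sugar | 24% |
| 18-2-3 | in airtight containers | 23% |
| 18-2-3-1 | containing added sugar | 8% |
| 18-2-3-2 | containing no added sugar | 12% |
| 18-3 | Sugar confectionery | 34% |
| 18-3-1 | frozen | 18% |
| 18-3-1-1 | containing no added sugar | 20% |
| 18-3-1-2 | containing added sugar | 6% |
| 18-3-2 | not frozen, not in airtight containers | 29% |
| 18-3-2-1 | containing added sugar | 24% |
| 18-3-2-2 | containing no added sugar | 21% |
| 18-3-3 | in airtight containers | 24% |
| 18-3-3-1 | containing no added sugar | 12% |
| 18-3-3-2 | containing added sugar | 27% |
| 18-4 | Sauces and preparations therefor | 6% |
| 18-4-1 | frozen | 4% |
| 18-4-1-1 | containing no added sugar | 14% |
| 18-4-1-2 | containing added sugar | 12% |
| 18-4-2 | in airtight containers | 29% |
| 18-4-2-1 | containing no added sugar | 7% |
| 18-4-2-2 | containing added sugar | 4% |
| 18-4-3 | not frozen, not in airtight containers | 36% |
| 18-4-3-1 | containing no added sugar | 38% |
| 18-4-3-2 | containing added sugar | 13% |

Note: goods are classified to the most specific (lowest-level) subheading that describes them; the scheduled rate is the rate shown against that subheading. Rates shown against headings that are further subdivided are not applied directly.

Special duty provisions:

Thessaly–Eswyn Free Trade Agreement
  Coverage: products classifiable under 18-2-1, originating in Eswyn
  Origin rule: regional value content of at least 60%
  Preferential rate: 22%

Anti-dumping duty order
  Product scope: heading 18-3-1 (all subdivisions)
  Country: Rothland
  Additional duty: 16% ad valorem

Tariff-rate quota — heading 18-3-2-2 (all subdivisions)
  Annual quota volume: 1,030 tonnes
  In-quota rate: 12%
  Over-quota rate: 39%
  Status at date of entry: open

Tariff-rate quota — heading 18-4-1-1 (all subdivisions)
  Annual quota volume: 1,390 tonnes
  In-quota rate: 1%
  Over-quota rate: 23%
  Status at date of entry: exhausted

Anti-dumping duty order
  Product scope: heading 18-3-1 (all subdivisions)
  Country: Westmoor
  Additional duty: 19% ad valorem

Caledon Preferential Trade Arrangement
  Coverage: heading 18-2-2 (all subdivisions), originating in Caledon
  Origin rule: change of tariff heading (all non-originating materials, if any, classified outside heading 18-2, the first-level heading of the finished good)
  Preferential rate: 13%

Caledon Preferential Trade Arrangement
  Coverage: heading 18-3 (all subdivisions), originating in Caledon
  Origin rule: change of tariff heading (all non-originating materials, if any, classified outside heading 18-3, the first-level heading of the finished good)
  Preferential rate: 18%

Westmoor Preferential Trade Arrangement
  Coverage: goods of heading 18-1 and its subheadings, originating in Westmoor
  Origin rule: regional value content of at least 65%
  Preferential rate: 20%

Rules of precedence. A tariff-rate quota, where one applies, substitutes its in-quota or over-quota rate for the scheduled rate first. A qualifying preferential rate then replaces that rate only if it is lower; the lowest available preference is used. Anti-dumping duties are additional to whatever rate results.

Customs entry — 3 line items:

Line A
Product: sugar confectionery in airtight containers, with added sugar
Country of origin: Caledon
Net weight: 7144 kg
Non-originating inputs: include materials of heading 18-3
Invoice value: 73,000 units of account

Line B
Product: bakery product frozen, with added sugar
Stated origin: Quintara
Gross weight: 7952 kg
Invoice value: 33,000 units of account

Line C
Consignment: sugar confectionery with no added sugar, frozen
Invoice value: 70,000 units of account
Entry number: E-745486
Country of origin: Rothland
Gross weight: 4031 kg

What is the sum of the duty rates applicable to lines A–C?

91%

Line A: sugar confectionery → 18-3; in airtight containers → 18-3-3; with added sugar → 18-3-3-2. Scheduled 27%. Caledon agreement on 18-2-2: 18-3-3-2 not covered; Caledon agreement on 18-3: CTH not met. → 27%.
Line B: bakery product → 18-1; frozen → 18-1-2; with added sugar → 18-1-2-2. Scheduled 28%. No special measure applies. → 28%.
Line C: sugar confectionery → 18-3; frozen → 18-3-1; with no added sugar → 18-3-1-1. Scheduled 20%. anti-dumping (Rothland, 18-3-1): +16%; total 20% + 16% = 36%. → 36%.
Sum: 27% + 28% + 36% = 91%.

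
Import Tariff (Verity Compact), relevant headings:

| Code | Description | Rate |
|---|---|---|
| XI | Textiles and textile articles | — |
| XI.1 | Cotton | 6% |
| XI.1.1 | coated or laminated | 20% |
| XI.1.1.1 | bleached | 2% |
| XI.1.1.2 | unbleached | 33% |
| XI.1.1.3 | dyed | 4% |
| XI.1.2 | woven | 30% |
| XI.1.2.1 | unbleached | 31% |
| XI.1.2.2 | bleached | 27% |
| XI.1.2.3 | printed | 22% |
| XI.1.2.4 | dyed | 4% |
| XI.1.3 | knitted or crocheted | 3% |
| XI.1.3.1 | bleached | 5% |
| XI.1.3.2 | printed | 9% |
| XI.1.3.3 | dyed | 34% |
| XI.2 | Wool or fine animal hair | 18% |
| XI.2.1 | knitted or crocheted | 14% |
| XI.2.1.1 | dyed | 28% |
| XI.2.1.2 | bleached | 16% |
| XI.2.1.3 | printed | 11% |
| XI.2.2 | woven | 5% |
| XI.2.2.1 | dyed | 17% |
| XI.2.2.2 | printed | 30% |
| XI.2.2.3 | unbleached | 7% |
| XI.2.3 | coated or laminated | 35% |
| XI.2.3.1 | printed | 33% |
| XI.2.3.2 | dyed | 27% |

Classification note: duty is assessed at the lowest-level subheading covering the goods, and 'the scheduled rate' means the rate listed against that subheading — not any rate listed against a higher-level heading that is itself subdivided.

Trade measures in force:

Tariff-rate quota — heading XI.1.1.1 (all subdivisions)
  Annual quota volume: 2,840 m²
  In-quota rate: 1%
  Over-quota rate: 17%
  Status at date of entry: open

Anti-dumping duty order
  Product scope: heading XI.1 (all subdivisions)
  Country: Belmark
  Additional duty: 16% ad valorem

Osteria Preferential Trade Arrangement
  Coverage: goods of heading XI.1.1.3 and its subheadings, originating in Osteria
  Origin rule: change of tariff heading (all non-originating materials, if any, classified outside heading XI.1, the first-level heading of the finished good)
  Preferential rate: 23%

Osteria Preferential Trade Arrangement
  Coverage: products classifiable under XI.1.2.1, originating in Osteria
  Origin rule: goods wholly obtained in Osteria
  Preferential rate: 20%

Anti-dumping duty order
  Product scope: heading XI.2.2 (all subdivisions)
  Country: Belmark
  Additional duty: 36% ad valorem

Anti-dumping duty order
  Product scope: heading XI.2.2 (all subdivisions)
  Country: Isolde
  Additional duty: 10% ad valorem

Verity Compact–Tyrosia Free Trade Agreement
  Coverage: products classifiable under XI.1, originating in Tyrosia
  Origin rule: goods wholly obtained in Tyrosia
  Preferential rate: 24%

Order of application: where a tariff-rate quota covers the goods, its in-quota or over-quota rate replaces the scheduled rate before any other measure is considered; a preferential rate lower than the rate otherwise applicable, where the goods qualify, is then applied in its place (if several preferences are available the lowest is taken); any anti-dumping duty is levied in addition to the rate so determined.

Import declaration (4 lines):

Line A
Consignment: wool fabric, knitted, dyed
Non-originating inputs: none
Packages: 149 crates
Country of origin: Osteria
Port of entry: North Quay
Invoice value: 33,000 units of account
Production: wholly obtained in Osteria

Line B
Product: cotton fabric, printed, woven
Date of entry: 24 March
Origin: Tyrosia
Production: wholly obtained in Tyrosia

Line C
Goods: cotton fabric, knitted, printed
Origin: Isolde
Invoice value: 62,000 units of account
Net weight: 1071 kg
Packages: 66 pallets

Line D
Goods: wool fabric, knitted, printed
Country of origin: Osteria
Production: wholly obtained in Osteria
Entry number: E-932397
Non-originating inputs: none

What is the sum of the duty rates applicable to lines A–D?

Line A: wool → XI.2; knitted → XI.2.1; dyed → XI.2.1.1. Scheduled 28%. Osteria agreement on XI.1.1.3: XI.2.1.1 not covered; Osteria agreement on XI.1.2.1: XI.2.1.1 not covered. → 28%.
Line B: cotton → XI.1; woven → XI.1.2; printed → XI.1.2.3. Scheduled 22%. Tyrosia agreement on XI.1: wholly obtained → 24% available; preference 24% not lower than 22% → no reduction. → 22%.
Line C: cotton → XI.1; knitted → XI.1.3; printed → XI.1.3.2. Scheduled 9%. No special measure applies. → 9%.
Line D: wool → XI.2; knitted → XI.2.1; printed → XI.2.1.3. Scheduled 11%. Osteria agreement on XI.1.1.3: XI.2.1.3 not covered; Osteria agreement on XI.1.2.1: XI.2.1.3 not covered. → 11%.
Sum: 28% + 22% + 9% + 11% = 70%.

70%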